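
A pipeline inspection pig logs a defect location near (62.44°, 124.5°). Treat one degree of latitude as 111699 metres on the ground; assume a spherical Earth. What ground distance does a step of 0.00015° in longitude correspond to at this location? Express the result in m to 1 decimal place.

One degree of longitude here spans 111699 × cos 62.44° = 111699 × 0.4627 ≈ 51680.6 m; 0.00015° of that is 7.75209 m.

7.8 m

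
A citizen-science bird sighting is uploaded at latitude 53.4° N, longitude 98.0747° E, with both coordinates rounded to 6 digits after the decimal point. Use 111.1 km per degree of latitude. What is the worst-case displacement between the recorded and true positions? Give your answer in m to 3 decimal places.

0.065 m

Rounding to 6 decimal places leaves each coordinate within ±5e-07° of the true value.
N–S: 5e-07° × 111100 m/° = 0.05555 m.
Longitude error → 5e-07 × 111100 × cos 53.4° = 5e-07 × 111100 × 0.5962 ≈ 0.0331203 m.
Combining orthogonally: (0.05555² + 0.0331203²)^½ ≈ 0.0646742 m.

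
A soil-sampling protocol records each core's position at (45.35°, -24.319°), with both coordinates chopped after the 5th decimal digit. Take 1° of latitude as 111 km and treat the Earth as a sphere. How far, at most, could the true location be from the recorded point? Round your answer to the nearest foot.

4 feet

Truncating at 5 decimal places can drop up to a full unit in the last place, so each coordinate may be off by as much as 1e-05°.
Latitude error → 1e-05 × 111000 = 1.11 m along the meridian.
Longitude error → 1e-05 × 111000 × cos 45.35° = 1e-05 × 111000 × 0.7028 ≈ 0.780079 m.
Worst case both components are at the extreme and orthogonal: √(1.11² + 0.780079²) ≈ 1.3567 m.
In feet: 1.3567 m ÷ 0.3048 ≈ 4.4511 ft.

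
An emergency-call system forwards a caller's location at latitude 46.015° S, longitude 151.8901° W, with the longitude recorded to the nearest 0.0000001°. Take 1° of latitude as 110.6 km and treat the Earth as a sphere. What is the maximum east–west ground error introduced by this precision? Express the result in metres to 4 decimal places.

Rounding to 7 decimal places leaves the longitude within ±5e-08° of the true value.
At latitude 46.015° a degree of longitude spans 110600 m × cos 46.015° = 110600 × 0.6945 ≈ 76808.4 m.
So at most 5e-08° × 76808.4 ≈ 0.00384042 m east–west.

0.0038 metres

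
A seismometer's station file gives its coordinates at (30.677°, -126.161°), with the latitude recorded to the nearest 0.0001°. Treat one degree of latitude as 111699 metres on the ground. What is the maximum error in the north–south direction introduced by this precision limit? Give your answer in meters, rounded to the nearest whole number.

Rounding to 4 decimal places leaves the latitude within ±5e-05° of the true value.
Along the meridian that is 5e-05° × 111699 m/° = 5.58495 m.

6 meters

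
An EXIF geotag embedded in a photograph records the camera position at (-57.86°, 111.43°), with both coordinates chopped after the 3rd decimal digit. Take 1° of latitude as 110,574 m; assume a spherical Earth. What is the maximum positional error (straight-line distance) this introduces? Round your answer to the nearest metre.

125 metres

Truncating at 3 decimal places can drop up to a full unit in the last place, so each coordinate may be off by as much as 0.001°.
Latitude error → 0.001 × 110574 = 110.574 m along the meridian.
Longitude error → 0.001 × 110574 × cos 57.86° = 0.001 × 110574 × 0.5320 ≈ 58.8242 m.
Worst case both components are at the extreme and orthogonal: √(110.574² + 58.8242²) ≈ 125.247 m.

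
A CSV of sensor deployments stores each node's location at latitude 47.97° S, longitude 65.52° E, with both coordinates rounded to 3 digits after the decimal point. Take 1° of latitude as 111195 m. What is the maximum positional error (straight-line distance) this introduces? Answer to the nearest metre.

Rounding to 3 decimal places leaves each coordinate within ±0.0005° of the true value.
N–S: 0.0005° × 111195 m/° = 55.5975 m.
East–west component at 47.97°: 0.0005° × 111195 × cos 47.97° ≈ 0.0005 × 74447.2 ≈ 37.2236 m.
Worst case both components are at the extreme and orthogonal: √(55.5975² + 37.2236²) ≈ 66.908 m.

67 metres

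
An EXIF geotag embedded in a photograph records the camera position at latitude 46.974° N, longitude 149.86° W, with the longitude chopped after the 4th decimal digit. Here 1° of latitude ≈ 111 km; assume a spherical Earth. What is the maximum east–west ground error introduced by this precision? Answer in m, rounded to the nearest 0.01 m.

7.57 m

Truncating at 4 decimal places can drop up to a full unit in the last place, so the longitude may be off by as much as 0.0001°.
Parallels shrink by cos φ, so at 46.974° a degree of longitude is 111000 × 0.6823 ≈ 75738.6 m.
So at most 0.0001° × 75738.6 ≈ 7.57386 m east–west.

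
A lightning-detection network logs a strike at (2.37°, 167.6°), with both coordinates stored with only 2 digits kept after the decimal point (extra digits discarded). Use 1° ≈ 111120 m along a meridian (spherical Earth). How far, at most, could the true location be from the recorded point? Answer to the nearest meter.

Truncating at 2 decimal places can drop up to a full unit in the last place, so each coordinate may be off by as much as 0.01°.
Latitude error → 0.01 × 111120 = 1111.2 m along the meridian.
Longitude error → 0.01 × 111120 × cos 2.37° = 0.01 × 111120 × 0.9991 ≈ 1110.25 m.
The two errors are perpendicular, so the maximum displacement is √(1111.2² + 1110.25²) ≈ 1570.8 m.

1571 meters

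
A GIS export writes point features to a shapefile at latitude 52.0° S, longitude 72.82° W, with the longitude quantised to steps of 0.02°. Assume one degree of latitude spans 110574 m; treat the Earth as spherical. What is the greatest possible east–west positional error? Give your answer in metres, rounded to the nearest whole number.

681 metres

With a 0.02° grid the true value lies within half a step, ±0.02°/2 = ±0.01°, of the stored one.
One degree of longitude at 52° is 110574 × cos 52° ≈ 110574 × 0.6157 = 68076.2 m.
East–west error: 0.01° × 68076.2 m/° ≈ 680.762 m.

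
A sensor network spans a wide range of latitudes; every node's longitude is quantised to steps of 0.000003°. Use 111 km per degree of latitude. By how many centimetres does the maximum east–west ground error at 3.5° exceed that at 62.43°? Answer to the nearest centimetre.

9 centimetres

With a 0.000003° grid the true value lies within half a step, ±0.000003°/2 = ±1.5e-06°, of the stored one.
Error at 3.5° = 1.5e-06° × 111000 × cos 3.5° ≈ 0.1665 × 0.9981 = 0.16619 m.
At 62.43°: 1.5e-06° × 111000 × cos 62.43° = 1.5e-06 × 111000 × 0.4628 ≈ 0.077062 m.
So the lower-latitude error exceeds the higher by 0.16619 − 0.077062 = 0.089128 m.
That is 0.0891279 m = 8.9128 cm.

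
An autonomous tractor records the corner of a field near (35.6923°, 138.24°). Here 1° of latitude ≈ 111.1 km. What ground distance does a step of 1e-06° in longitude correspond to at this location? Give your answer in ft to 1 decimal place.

0.3 ft

At 35.6923° a degree of longitude is 111100 × cos 35.6923° ≈ 90231.2 m, so 1e-06° corresponds to 0.0902312 m.
In feet: 0.0902312 m ÷ 0.3048 ≈ 0.29603 ft.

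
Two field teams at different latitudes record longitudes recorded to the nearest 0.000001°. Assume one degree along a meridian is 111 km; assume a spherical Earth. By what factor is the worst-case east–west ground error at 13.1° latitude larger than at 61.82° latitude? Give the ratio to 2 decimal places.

Rounding to 6 decimal places leaves the longitude within ±5e-07° of the true value.
At 13.1°: 5e-07° × 111000 × cos 13.1° = 5e-07 × 111000 × 0.9740 ≈ 0.054056 m.
Error at 61.82° = 5e-07° × 111000 × cos 61.82° ≈ 0.0555 × 0.4722 = 0.026209 m.
The ratio reduces to cos 13.1° / cos 61.82° = 0.9740/0.4722 ≈ 2.0624.

2.06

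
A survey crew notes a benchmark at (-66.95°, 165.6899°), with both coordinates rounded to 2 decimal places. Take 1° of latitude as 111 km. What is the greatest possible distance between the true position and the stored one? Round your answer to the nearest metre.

596 metres

Rounding to 2 decimal places leaves each coordinate within ±0.005° of the true value.
N–S: 0.005° × 111000 m/° = 555 m.
East–west component at 66.95°: 0.005° × 111000 × cos 66.95° ≈ 0.005 × 43460.3 ≈ 217.302 m.
The two errors are perpendicular, so the maximum displacement is √(555² + 217.302²) ≈ 596.024 m.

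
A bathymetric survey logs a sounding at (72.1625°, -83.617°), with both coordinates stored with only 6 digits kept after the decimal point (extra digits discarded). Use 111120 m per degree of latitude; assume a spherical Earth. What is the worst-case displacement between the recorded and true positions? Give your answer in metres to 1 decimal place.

Truncating at 6 decimal places can drop up to a full unit in the last place, so each coordinate may be off by as much as 1e-06°.
Latitude error → 1e-06 × 111120 = 0.11112 m along the meridian.
Longitude error → 1e-06 × 111120 × cos 72.1625° = 1e-06 × 111120 × 0.3063 ≈ 0.0340381 m.
Combining orthogonally: (0.11112² + 0.0340381²)^½ ≈ 0.116216 m.

0.1 metres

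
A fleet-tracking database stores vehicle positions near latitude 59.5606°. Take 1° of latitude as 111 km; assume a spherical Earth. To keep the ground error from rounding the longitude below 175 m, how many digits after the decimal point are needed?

3 decimal places

At 59.5606° one degree of longitude covers 111000 × cos 59.5606° ≈ 111000 × 0.5066 ≈ 56235.6 m.
With N decimal places the half-ulp bound is 0.5·10⁻ᴺ°, or 0.5·10⁻ᴺ × 56235.6 m on the ground.
Setting 28117.8 × 10⁻ᴺ ≤ 175 gives 10ᴺ ≥ 160.7, i.e. N ≥ 2.21.
At 2 places the error can reach 281 m, but 3 places keeps it to 28.1 m.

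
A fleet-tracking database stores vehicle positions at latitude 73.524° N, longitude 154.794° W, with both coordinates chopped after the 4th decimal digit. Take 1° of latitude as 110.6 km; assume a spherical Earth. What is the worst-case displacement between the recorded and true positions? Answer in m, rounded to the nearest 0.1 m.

Truncating at 4 decimal places can drop up to a full unit in the last place, so each coordinate may be off by as much as 0.0001°.
Latitude error → 0.0001 × 110600 = 11.06 m along the meridian.
East–west component at 73.524°: 0.0001° × 110600 × cos 73.524° ≈ 0.0001 × 31367.7 ≈ 3.13677 m.
Combining orthogonally: (11.06² + 3.13677²)^½ ≈ 11.4962 m.

11.5 m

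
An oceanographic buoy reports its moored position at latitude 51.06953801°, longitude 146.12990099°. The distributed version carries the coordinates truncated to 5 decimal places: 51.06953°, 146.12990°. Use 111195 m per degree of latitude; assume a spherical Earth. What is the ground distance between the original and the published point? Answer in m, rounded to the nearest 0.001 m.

The latitude changed by +0.00000801° and the longitude by +0.00000099°.
N–S: 0.00000801° × 111195 m/° = 0.890672 m.
East–west at this latitude: 0.00000099° × 111195 × cos 51.0695° ≈ 0.00000099 × 69872.4 = 0.0691736 m.
Hypotenuse of the two orthogonal shifts: √(0.890672² + 0.0691736²) = 0.893354 m.

0.893 m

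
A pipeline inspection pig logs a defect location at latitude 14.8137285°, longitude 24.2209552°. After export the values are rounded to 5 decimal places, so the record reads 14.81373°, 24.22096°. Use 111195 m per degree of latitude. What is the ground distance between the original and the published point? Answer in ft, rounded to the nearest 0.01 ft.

1.78 ft

The latitude changed by -0.0000015° and the longitude by -0.0000048°.
North–south shift: -0.0000015 × 111195 = -0.166792 m.
East–west at this latitude: -0.0000048° × 111195 × cos 14.8137° ≈ -0.0000048 × 107499 = -0.515996 m.
Distance: √(0.166792² + 0.515996²) ≈ 0.542283 m.
Converting: 0.542283 m × 3.2808 ft/m ≈ 1.7791 ft.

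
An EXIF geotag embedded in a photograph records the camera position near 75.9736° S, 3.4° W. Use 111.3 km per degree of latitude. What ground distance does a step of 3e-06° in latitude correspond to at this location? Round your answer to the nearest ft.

Along a meridian 3e-06° is 3e-06 × 111300 = 0.3339 m.
Converting: 0.3339 m × 3.2808 ft/m ≈ 1.0955 ft.

1 ft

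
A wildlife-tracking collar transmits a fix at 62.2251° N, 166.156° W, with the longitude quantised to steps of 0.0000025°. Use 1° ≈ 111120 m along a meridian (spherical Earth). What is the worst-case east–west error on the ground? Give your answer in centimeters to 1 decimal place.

6.5 centimeters

With a 0.0000025° grid the true value lies within half a step, ±0.0000025°/2 = ±1.25e-06°, of the stored one.
At latitude 62.2251° a degree of longitude spans 111120 m × cos 62.2251° = 111120 × 0.4660 ≈ 51781.8 m.
East–west error: 1.25e-06° × 51781.8 m/° ≈ 0.0647273 m.
That is 0.0647273 m = 6.4727 cm.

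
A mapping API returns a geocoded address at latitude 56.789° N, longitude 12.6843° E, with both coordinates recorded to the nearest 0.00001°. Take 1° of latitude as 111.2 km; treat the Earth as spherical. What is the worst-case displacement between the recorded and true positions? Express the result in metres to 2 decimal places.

Rounding to 5 decimal places leaves each coordinate within ±5e-06° of the true value.
Latitude error → 5e-06 × 111200 = 0.556 m along the meridian.
E–W at 56.789°: 5e-06° × 111200 × cos 56.789° = 5e-06 × 111200 × 0.5477 ≈ 0.304534 m.
Combining orthogonally: (0.556² + 0.304534²)^½ ≈ 0.633938 m.

0.63 metres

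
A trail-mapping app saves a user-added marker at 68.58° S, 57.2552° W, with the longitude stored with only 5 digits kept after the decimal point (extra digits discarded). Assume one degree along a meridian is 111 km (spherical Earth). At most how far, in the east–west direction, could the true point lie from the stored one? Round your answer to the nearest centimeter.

Truncating at 5 decimal places can drop up to a full unit in the last place, so the longitude may be off by as much as 1e-05°.
At latitude 68.58° a degree of longitude spans 111000 m × cos 68.58° = 111000 × 0.3652 ≈ 40537.4 m.
Maximum E–W displacement: 1e-05 × 40537.4 = 0.405374 m.
That is 0.405374 m = 40.537 cm.

41 centimeters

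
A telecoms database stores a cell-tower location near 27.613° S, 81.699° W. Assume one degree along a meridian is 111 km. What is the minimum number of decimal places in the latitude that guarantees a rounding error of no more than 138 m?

3 decimal places

One degree of latitude covers 111000 m.
Rounding to N decimal places gives at most 0.5 × 10⁻ᴺ degrees of error, i.e. 0.5 × 10⁻ᴺ × 111000 m.
Need 0.5 × 111000 × 10⁻ᴺ ≤ 138 → 10⁻ᴺ ≤ 2.486e-03, so N ≥ 2.60.
So 3 decimal places suffice (55.5 m); 2 would allow up to 555 m.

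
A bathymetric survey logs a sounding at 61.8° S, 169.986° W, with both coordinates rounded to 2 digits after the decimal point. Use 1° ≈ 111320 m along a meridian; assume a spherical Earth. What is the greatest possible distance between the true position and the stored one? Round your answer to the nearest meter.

Rounding to 2 decimal places leaves each coordinate within ±0.005° of the true value.
Latitude error → 0.005 × 111320 = 556.6 m along the meridian.
Longitude error → 0.005 × 111320 × cos 61.8° = 0.005 × 111320 × 0.4726 ≈ 263.022 m.
Worst case both components are at the extreme and orthogonal: √(556.6² + 263.022²) ≈ 615.617 m.

616 meters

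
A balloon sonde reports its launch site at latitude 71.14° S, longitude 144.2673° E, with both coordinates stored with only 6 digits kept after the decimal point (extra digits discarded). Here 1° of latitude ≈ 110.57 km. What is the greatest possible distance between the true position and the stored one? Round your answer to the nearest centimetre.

12 centimetres

Truncating at 6 decimal places can drop up to a full unit in the last place, so each coordinate may be off by as much as 1e-06°.
Latitude error → 1e-06 × 110570 = 0.11057 m along the meridian.
E–W at 71.14°: 1e-06° × 110570 × cos 71.14° = 1e-06 × 110570 × 0.3233 ≈ 0.0357425 m.
Worst case both components are at the extreme and orthogonal: √(0.11057² + 0.0357425²) ≈ 0.116203 m.
That is 0.116203 m = 11.62 cm.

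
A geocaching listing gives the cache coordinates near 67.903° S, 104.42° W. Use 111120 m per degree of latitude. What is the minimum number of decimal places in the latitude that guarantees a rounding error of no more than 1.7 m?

5 decimal places

One degree of latitude covers 111120 m.
With N decimal places the half-ulp bound is 0.5·10⁻ᴺ°, or 0.5·10⁻ᴺ × 111120 m on the ground.
Need 0.5 × 111120 × 10⁻ᴺ ≤ 1.7 → 10⁻ᴺ ≤ 3.060e-05, so N ≥ 4.51.
So 5 decimal places suffice (0.556 m); 4 would allow up to 5.56 m.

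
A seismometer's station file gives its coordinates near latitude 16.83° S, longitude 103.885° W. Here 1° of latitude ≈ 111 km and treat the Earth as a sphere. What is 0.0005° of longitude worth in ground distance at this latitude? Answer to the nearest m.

53 m

At 16.83° a degree of longitude is 111000 × cos 16.83° ≈ 106246 m, so 0.0005° corresponds to 53.1228 m.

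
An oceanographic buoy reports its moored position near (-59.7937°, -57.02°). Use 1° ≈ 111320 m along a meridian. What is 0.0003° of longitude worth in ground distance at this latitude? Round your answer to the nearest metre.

At 59.7937° a degree of longitude is 111320 × cos 59.7937° ≈ 56006.8 m, so 0.0003° corresponds to 16.802 m.

17 metres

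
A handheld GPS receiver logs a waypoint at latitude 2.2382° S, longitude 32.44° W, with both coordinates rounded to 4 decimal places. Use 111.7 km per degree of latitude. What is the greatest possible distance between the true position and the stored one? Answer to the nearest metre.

8 metres

Rounding to 4 decimal places leaves each coordinate within ±5e-05° of the true value.
Latitude error → 5e-05 × 111700 = 5.585 m along the meridian.
Longitude error → 5e-05 × 111700 × cos 2.2382° = 5e-05 × 111700 × 0.9992 ≈ 5.58074 m.
The two errors are perpendicular, so the maximum displacement is √(5.585² + 5.58074²) ≈ 7.89537 m.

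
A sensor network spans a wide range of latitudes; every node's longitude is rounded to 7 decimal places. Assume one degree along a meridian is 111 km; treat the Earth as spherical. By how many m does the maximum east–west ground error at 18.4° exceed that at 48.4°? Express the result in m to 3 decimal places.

0.002 m

Rounding to 7 decimal places leaves the longitude within ±5e-08° of the true value.
Error at 18.4° = 5e-08° × 111000 × cos 18.4° ≈ 0.00555 × 0.9489 = 0.0052663 m.
At 48.4°: 5e-08° × 111000 × cos 48.4° = 5e-08 × 111000 × 0.6639 ≈ 0.0036848 m.
Difference: 0.0052663 − 0.0036848 = 0.0015815 m.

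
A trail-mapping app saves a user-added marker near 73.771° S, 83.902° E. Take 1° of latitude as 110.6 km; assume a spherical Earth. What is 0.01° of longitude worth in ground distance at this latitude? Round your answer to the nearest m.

309 m

0.01° of longitude at 73.771° is 0.01 × 110600 × cos 73.771° ≈ 0.01 × 30910.2 = 309.102 m.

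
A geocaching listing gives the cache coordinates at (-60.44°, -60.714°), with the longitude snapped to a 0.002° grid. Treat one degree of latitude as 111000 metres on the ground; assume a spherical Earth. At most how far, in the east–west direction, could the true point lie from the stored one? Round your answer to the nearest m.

With a 0.002° grid the true value lies within half a step, ±0.002°/2 = ±0.001°, of the stored one.
At latitude 60.44° a degree of longitude spans 111000 m × cos 60.44° = 111000 × 0.4933 ≈ 54760.2 m.
Maximum E–W displacement: 0.001 × 54760.2 = 54.7602 m.

55 m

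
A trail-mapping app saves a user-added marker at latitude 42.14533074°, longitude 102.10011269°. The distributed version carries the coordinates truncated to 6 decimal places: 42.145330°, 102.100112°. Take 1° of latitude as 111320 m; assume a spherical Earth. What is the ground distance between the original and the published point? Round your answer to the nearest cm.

10 cm

The latitude changed by +0.00000074° and the longitude by +0.00000069°.
North–south shift: 0.00000074 × 111320 = 0.0823768 m.
East–west at this latitude: 0.00000069° × 111320 × cos 42.1453° ≈ 0.00000069 × 82537.7 = 0.056951 m.
Hypotenuse of the two orthogonal shifts: √(0.0823768² + 0.056951²) = 0.100147 m.
That is 0.100147 m = 10.015 cm.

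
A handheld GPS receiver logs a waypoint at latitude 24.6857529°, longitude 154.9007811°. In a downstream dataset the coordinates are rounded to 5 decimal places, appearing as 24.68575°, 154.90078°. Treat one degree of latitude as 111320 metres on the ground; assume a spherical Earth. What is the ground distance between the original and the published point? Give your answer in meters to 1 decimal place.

0.3 meters

The latitude changed by +0.0000029° and the longitude by +0.0000011°.
North–south shift: 0.0000029 × 111320 = 0.322828 m.
East–west at this latitude: 0.0000011° × 111320 × cos 24.6857° ≈ 0.0000011 × 101147 = 0.111261 m.
Distance: √(0.322828² + 0.111261²) ≈ 0.341463 m.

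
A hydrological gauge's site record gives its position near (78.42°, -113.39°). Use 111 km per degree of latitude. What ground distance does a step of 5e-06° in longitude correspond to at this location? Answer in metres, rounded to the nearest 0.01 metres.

0.11 metres

One degree of longitude here spans 111000 × cos 78.42° = 111000 × 0.2007 ≈ 22281.7 m; 5e-06° of that is 0.111408 m.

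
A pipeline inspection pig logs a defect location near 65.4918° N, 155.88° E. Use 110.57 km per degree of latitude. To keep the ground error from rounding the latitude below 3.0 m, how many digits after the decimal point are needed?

5

One degree of latitude covers 110570 m.
N decimal places → at most half a unit in the last place, 0.5 × 10⁻ᴺ° = 110570/2 × 10⁻ᴺ m.
Setting 55285 × 10⁻ᴺ ≤ 3.0 gives 10ᴺ ≥ 1.843e+04, i.e. N ≥ 4.27.
So 5 decimal places suffice (0.553 m); 4 would allow up to 5.53 m.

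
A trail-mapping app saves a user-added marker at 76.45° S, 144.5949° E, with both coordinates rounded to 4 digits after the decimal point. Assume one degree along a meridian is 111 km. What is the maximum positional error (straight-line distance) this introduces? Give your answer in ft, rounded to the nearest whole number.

19 ft

Rounding to 4 decimal places leaves each coordinate within ±5e-05° of the true value.
Latitude error → 5e-05 × 111000 = 5.55 m along the meridian.
East–west component at 76.45°: 5e-05° × 111000 × cos 76.45° ≈ 5e-05 × 26006.6 ≈ 1.30033 m.
Combining orthogonally: (5.55² + 1.30033²)^½ ≈ 5.70029 m.
Converting: 5.70029 m × 3.2808 ft/m ≈ 18.702 ft.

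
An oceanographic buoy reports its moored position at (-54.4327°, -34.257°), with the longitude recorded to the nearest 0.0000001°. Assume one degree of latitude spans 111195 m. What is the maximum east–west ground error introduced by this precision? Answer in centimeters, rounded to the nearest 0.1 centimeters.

0.3 centimeters

Rounding to 7 decimal places leaves the longitude within ±5e-08° of the true value.
One degree of longitude at 54.4327° is 111195 × cos 54.4327° ≈ 111195 × 0.5817 = 64677.6 m.
East–west error: 5e-08° × 64677.6 m/° ≈ 0.00323388 m.
That is 0.00323388 m = 0.32339 cm.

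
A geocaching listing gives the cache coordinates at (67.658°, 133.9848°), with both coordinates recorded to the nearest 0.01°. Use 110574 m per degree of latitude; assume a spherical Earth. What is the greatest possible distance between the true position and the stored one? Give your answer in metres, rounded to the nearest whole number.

591 metres

Rounding to 2 decimal places leaves each coordinate within ±0.005° of the true value.
Latitude error → 0.005 × 110574 = 552.87 m along the meridian.
East–west component at 67.658°: 0.005° × 110574 × cos 67.658° ≈ 0.005 × 42033 ≈ 210.165 m.
Worst case both components are at the extreme and orthogonal: √(552.87² + 210.165²) ≈ 591.468 m.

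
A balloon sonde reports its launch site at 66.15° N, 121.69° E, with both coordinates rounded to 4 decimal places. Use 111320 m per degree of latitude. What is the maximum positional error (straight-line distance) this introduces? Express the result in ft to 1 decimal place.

19.7 ft

Rounding to 4 decimal places leaves each coordinate within ±5e-05° of the true value.
North–south component: 5e-05° × 111320 = 5.566 m.
East–west component at 66.15°: 5e-05° × 111320 × cos 66.15° ≈ 5e-05 × 45011.5 ≈ 2.25058 m.
The two errors are perpendicular, so the maximum displacement is √(5.566² + 2.25058²) ≈ 6.00379 m.
Converting: 6.00379 m × 3.2808 ft/m ≈ 19.697 ft.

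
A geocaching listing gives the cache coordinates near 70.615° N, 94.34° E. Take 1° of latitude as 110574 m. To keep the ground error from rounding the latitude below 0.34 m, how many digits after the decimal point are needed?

One degree of latitude covers 110574 m.
With N decimal places the half-ulp bound is 0.5·10⁻ᴺ°, or 0.5·10⁻ᴺ × 110574 m on the ground.
Need 0.5 × 110574 × 10⁻ᴺ ≤ 0.34 → 10⁻ᴺ ≤ 6.150e-06, so N ≥ 5.21.
At 5 places the error can reach 0.553 m, but 6 places keeps it to 0.0553 m.

6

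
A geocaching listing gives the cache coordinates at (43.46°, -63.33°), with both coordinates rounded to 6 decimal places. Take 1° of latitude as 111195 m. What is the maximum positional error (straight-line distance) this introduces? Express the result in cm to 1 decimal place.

6.9 cm

Rounding to 6 decimal places leaves each coordinate within ±5e-07° of the true value.
Latitude error → 5e-07 × 111195 = 0.0555975 m along the meridian.
E–W at 43.46°: 5e-07° × 111195 × cos 43.46° = 5e-07 × 111195 × 0.7259 ≈ 0.0403557 m.
Combining orthogonally: (0.0555975² + 0.0403557²)^½ ≈ 0.0686998 m.
That is 0.0686998 m = 6.87 cm.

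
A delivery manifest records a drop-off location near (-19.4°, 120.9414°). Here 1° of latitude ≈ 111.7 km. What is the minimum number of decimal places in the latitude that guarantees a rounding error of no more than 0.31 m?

One degree of latitude covers 111700 m.
N decimal places → at most half a unit in the last place, 0.5 × 10⁻ᴺ° = 111700/2 × 10⁻ᴺ m.
Setting 55850 × 10⁻ᴺ ≤ 0.31 gives 10ᴺ ≥ 1.802e+05, i.e. N ≥ 5.26.
At 5 places the error can reach 0.558 m, but 6 places keeps it to 0.0558 m.

6 decimal places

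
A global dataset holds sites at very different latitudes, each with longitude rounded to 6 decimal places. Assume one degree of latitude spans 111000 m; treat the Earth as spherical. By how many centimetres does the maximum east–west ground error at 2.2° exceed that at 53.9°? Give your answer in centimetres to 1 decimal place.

Rounding to 6 decimal places leaves the longitude within ±5e-07° of the true value.
At 2.2°: 5e-07° × 111000 × cos 2.2° = 5e-07 × 111000 × 0.9993 ≈ 0.055459 m.
Error at 53.9° = 5e-07° × 111000 × cos 53.9° ≈ 0.0555 × 0.5892 = 0.0327 m.
Difference: 0.055459 − 0.0327 = 0.022759 m.
That is 0.0227587 m = 2.2759 cm.

2.3 centimetres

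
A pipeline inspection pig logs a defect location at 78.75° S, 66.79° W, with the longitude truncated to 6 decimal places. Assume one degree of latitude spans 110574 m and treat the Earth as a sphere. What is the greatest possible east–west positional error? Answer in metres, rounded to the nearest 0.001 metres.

0.022 metres

Truncating at 6 decimal places can drop up to a full unit in the last place, so the longitude may be off by as much as 1e-06°.
One degree of longitude at 78.75° is 110574 × cos 78.75° ≈ 110574 × 0.1951 = 21571.9 m.
Maximum E–W displacement: 1e-06 × 21571.9 = 0.0215719 m.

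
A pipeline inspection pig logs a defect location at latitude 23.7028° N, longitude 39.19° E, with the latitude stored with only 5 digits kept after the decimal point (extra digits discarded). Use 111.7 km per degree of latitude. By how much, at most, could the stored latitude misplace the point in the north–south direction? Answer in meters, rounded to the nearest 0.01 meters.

Truncating at 5 decimal places can drop up to a full unit in the last place, so the latitude may be off by as much as 1e-05°.
So the N–S error is at most 1e-05 × 111700 = 1.117 m.

1.12 meters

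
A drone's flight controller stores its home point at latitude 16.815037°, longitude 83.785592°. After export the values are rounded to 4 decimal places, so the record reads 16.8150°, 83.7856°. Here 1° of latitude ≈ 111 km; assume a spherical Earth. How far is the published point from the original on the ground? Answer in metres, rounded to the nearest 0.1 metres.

4.2 metres

The latitude changed by +0.000037° and the longitude by -0.000008°.
North–south shift: 0.000037 × 111000 = 4.107 m.
E–W at 16.815°: -0.000008° × 111000 × cos 16.815° = -0.000008 × 111000 × 0.9572 ≈ -0.850032 m.
Distance: √(4.107² + 0.850032²) ≈ 4.19404 m.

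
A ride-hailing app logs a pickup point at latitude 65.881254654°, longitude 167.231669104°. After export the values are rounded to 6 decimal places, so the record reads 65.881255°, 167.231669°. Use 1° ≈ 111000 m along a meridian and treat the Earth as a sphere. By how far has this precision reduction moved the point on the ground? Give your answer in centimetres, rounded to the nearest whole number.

4 centimetres

The latitude changed by -0.000000346° and the longitude by +0.000000104°.
N–S: -0.000000346° × 111000 m/° = -0.038406 m.
East–west at this latitude: 0.000000104° × 111000 × cos 65.8813° ≈ 0.000000104 × 45357.8 = 0.00471721 m.
Combined displacement = (0.038406² + 0.00471721²)^½ ≈ 0.0386946 m.
That is 0.0386946 m = 3.8695 cm.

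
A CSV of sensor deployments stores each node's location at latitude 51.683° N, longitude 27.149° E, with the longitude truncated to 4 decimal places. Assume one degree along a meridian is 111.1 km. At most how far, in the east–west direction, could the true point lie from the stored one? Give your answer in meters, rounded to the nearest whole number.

7 meters

Truncating at 4 decimal places can drop up to a full unit in the last place, so the longitude may be off by as much as 0.0001°.
At latitude 51.683° a degree of longitude spans 111100 m × cos 51.683° = 111100 × 0.6200 ≈ 68883.3 m.
So at most 0.0001° × 68883.3 ≈ 6.88833 m east–west.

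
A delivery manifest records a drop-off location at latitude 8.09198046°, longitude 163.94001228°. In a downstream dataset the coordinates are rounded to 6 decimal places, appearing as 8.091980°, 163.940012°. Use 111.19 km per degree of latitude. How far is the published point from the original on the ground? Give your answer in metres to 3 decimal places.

0.060 metres

The latitude changed by +0.00000046° and the longitude by +0.00000028°.
North–south shift: 0.00000046 × 111190 = 0.0511474 m.
E–W at 8.09198°: 0.00000028° × 111190 × cos 8.09198° = 0.00000028 × 111190 × 0.9900 ≈ 0.0308232 m.
Distance: √(0.0511474² + 0.0308232²) ≈ 0.0597171 m.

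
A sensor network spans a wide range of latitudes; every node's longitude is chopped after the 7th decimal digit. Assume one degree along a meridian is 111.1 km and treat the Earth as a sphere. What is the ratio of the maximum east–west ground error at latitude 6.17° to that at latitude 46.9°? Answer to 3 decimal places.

Truncating at 7 decimal places can drop up to a full unit in the last place, so the longitude may be off by as much as 1e-07°.
Error at 6.17° = 1e-07° × 111100 × cos 6.17° ≈ 0.01111 × 0.9942 = 0.011046 m.
At 46.9°: 1e-07° × 111100 × cos 46.9° = 1e-07 × 111100 × 0.6833 ≈ 0.0075912 m.
Ratio: 0.011046 / 0.0075912 = cos 6.17° / cos 46.9° ≈ 1.4551.

1.455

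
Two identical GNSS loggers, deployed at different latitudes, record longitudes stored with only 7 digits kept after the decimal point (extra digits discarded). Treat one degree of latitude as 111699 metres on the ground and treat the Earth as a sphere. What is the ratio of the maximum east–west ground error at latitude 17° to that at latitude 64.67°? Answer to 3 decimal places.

2.235

Truncating at 7 decimal places can drop up to a full unit in the last place, so the longitude may be off by as much as 1e-07°.
Error at 17° = 1e-07° × 111699 × cos 17° ≈ 0.01117 × 0.9563 = 0.010682 m.
At 64.67°: 1e-07° × 111699 × cos 64.67° = 1e-07 × 111699 × 0.4278 ≈ 0.0047788 m.
The ratio reduces to cos 17° / cos 64.67° = 0.9563/0.4278 ≈ 2.2352.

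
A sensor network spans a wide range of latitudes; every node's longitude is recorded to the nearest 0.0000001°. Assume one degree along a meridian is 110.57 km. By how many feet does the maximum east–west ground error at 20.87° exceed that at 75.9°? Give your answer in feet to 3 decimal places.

Rounding to 7 decimal places leaves the longitude within ±5e-08° of the true value.
At 20.87°: 5e-08° × 110570 × cos 20.87° = 5e-08 × 110570 × 0.9344 ≈ 0.0051658 m.
At 75.9°: 5e-08° × 110570 × cos 75.9° = 5e-08 × 110570 × 0.2436 ≈ 0.0013468 m.
Difference: 0.0051658 − 0.0013468 = 0.003819 m.
Converting: 0.00381896 m × 3.2808 ft/m ≈ 0.012529 ft.

0.013 feet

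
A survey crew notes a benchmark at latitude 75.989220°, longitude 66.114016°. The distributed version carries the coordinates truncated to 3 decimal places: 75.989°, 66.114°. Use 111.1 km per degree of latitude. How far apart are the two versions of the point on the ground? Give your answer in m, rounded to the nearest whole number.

24 m

Δlat = 75.989220 − 75.989 = +0.000220°; Δlon = 66.114016 − 66.114 = +0.000016°.
North–south shift: 0.000220 × 111100 = 24.442 m.
E–W at 75.989°: 0.000016° × 111100 × cos 75.989° = 0.000016 × 111100 × 0.2421 ≈ 0.430371 m.
Distance: √(24.442² + 0.430371²) ≈ 24.4458 m.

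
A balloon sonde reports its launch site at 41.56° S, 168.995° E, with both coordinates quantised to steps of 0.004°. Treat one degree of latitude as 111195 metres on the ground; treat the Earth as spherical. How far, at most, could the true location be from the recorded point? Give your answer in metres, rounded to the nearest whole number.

With a 0.004° grid the true value lies within half a step, ±0.004°/2 = ±0.002°, of the stored one.
Latitude error → 0.002 × 111195 = 222.39 m along the meridian.
East–west component at 41.56°: 0.002° × 111195 × cos 41.56° ≈ 0.002 × 83202.9 ≈ 166.406 m.
Combining orthogonally: (222.39² + 166.406²)^½ ≈ 277.756 m.

278 metres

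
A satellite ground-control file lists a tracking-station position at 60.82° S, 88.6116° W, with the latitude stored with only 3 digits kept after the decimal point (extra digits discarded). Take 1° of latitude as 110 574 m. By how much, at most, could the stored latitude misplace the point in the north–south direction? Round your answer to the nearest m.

Truncating at 3 decimal places can drop up to a full unit in the last place, so the latitude may be off by as much as 0.001°.
North–south distance: 0.001° × 110574 m/° = 110.574 m.

111 m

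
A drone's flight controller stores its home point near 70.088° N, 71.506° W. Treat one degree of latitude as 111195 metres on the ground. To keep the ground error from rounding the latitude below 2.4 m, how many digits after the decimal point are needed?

One degree of latitude covers 111195 m.
N decimal places → at most half a unit in the last place, 0.5 × 10⁻ᴺ° = 111195/2 × 10⁻ᴺ m.
Need 0.5 × 111195 × 10⁻ᴺ ≤ 2.4 → 10⁻ᴺ ≤ 4.317e-05, so N ≥ 4.36.
N = 4 would give 5.56 m (too coarse); N = 5 gives 0.556 m ≤ 2.4 m.

5 decimal places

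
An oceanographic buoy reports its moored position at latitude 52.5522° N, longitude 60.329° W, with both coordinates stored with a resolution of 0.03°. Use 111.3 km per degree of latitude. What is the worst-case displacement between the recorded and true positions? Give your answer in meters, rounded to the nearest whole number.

1954 meters

With a 0.03° grid the true value lies within half a step, ±0.03°/2 = ±0.015°, of the stored one.
Latitude error → 0.015 × 111300 = 1669.5 m along the meridian.
E–W at 52.5522°: 0.015° × 111300 × cos 52.5522° = 0.015 × 111300 × 0.6080 ≈ 1015.12 m.
Worst case both components are at the extreme and orthogonal: √(1669.5² + 1015.12²) ≈ 1953.89 m.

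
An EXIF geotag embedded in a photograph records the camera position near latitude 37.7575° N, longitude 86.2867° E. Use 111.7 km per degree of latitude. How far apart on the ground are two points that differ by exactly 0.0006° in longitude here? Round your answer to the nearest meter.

53 meters

0.0006° of longitude at 37.7575° is 0.0006 × 111700 × cos 37.7575° ≈ 0.0006 × 88311.1 = 52.9866 m.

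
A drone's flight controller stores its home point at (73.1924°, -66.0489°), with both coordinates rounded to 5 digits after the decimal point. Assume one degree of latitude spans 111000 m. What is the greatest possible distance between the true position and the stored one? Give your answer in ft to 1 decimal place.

Rounding to 5 decimal places leaves each coordinate within ±5e-06° of the true value.
Latitude error → 5e-06 × 111000 = 0.555 m along the meridian.
Longitude error → 5e-06 × 111000 × cos 73.1924° = 5e-06 × 111000 × 0.2892 ≈ 0.160483 m.
The two errors are perpendicular, so the maximum displacement is √(0.555² + 0.160483²) ≈ 0.577737 m.
In feet: 0.577737 m ÷ 0.3048 ≈ 1.8955 ft.

1.9 ft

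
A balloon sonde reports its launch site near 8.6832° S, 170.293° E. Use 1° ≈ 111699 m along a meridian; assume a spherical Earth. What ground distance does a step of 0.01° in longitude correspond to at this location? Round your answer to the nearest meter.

One degree of longitude here spans 111699 × cos 8.6832° = 111699 × 0.9885 ≈ 110419 m; 0.01° of that is 1104.19 m.

1104 meters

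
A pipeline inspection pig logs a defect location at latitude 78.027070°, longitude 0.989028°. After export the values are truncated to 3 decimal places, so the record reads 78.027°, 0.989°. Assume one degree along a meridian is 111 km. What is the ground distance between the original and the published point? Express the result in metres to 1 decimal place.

The latitude changed by +0.000070° and the longitude by +0.000028°.
N–S: 0.000070° × 111000 m/° = 7.77 m.
E–W at 78.027°: 0.000028° × 111000 × cos 78.027° = 0.000028 × 111000 × 0.2075 ≈ 0.644757 m.
Hypotenuse of the two orthogonal shifts: √(7.77² + 0.644757²) = 7.79671 m.

7.8 metres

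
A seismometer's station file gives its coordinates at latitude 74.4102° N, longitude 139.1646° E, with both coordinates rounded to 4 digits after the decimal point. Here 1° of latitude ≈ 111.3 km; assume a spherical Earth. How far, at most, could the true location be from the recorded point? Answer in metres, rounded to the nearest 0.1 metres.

5.8 metres

Rounding to 4 decimal places leaves each coordinate within ±5e-05° of the true value.
N–S: 5e-05° × 111300 m/° = 5.565 m.
East–west component at 74.4102°: 5e-05° × 111300 × cos 74.4102° ≈ 5e-05 × 29911.7 ≈ 1.49558 m.
Combining orthogonally: (5.565² + 1.49558²)^½ ≈ 5.76246 m.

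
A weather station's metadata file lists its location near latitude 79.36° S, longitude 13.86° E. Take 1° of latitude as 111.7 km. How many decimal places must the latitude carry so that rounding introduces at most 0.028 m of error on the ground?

One degree of latitude covers 111700 m.
N decimal places → at most half a unit in the last place, 0.5 × 10⁻ᴺ° = 111700/2 × 10⁻ᴺ m.
Setting 55850 × 10⁻ᴺ ≤ 0.028 gives 10ᴺ ≥ 1.995e+06, i.e. N ≥ 6.30.
So 7 decimal places suffice (0.00558 m); 6 would allow up to 0.0558 m.

7 decimal places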